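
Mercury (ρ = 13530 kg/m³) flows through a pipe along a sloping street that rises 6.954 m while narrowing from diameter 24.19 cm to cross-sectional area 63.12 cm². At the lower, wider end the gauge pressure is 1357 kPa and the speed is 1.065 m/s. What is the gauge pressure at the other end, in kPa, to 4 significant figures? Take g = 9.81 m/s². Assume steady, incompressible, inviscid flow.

Mass conservation (A₁v₁ = A₂v₂) gives v₂ = 1.065 × 459.6/63.12 = 7.754 m/s.
Energy conservation along the streamline gives P₂ = P₁ − ½ρ(v₂² − v₁²) − ρg(h₂ − h₁).
P₂ = 1357000 + ½·13530·(1.065² − 7.754²) − 13530·9.81·(+6.954) = 1357000 + (-399100) − (923000) = 34900 Pa.

P₂ = 34.90 kPa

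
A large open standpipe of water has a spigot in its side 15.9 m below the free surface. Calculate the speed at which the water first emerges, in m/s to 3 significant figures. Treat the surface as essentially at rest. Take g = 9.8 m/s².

The surface is effectively still and both ends are open, so ½v² = gh and v = √(2·9.8·15.9) = 17.7 m/s.

v ≈ 17.7 m/s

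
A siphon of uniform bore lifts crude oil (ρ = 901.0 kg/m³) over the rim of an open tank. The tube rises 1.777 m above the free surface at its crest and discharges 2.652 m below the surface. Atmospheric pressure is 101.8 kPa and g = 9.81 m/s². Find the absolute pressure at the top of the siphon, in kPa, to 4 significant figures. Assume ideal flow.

P_top ≈ 62.65 kPa

Bernoulli surface→outlet gives ½v² = g·h_out, so v = √(2·9.81·2.652) = 7.213 m/s.
With constant cross-section the crest speed equals v; applying Bernoulli from the surface up to the crest, P_top = P_atm − ½ρv² − ρg·h_top.
P_top = 101800 − ½·901.0·7.213² − 901.0·9.81·1.777 = 62650 Pa.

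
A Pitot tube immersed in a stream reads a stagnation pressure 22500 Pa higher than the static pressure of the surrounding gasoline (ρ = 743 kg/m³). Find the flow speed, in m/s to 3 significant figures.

The dynamic pressure equals the rise in static pressure at the stagnation point: ΔP = ½ρv².
v = √(2ΔP/ρ) = √(2·22500/743) = 7.78 m/s.

v ≈ 7.78 m/s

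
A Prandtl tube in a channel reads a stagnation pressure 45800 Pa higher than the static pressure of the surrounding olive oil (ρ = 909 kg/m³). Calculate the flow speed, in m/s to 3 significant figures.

v ≈ 10.0 m/s

The dynamic pressure equals the rise in static pressure at the stagnation point: ΔP = ½ρv².
v = √(2ΔP/ρ) = √(2·45800/909) = 10.0 m/s.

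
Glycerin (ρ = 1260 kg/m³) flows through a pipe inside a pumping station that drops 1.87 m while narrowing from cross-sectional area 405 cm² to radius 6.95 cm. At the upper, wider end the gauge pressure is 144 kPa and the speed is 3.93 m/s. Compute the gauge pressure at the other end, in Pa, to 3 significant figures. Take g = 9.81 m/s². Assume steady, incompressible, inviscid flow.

The volume flow rate is constant, so v₂ = (A₁/A₂)v₁ = (405/152)·3.93 = 10.5 m/s.
Energy conservation along the streamline gives P₂ = P₁ − ½ρ(v₂² − v₁²) − ρg(h₂ − h₁).
P₂ = 144000 + ½·1260·(3.93² − 10.5²) − 1260·9.81·(−1.87) = 144000 + (-59600) − (-23100) = 108000 Pa.

108000 Pa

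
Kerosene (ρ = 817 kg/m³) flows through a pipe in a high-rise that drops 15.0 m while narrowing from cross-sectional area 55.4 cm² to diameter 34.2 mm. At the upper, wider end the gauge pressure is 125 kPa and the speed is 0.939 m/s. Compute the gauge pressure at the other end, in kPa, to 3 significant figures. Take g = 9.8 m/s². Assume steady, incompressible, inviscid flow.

By continuity, v₂ = v₁·A₁/A₂ = 0.939·(55.4/9.19) = 5.66 m/s.
Energy conservation along the streamline gives P₂ = P₁ − ½ρ(v₂² − v₁²) − ρg(h₂ − h₁).
P₂ = 125000 + ½·817·(0.939² − 5.66²) − 817·9.8·(−15.0) = 125000 + (-12700) − (-120000) = 232000 Pa.

P₂ ≈ 232 kPa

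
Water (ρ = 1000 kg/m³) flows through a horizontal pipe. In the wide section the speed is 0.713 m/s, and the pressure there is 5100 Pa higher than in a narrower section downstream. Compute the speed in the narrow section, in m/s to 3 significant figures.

Horizontal Bernoulli: P₁ + ½ρv₁² = P₂ + ½ρv₂², so v₂² = v₁² + 2(P₁ − P₂)/ρ.
v₂ = √(0.713² + 2·5100/1000) = √(0.508 + 10.2) = 3.27 m/s.

v₂ ≈ 3.27 m/s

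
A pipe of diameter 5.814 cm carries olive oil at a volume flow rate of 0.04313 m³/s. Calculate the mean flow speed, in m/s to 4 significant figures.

Q = 0.04313 m³/s = 0.04313 m³/s.
v = Q/A = 0.04313 / 0.002655 = 16.25 m/s.

v ≈ 16.25 m/s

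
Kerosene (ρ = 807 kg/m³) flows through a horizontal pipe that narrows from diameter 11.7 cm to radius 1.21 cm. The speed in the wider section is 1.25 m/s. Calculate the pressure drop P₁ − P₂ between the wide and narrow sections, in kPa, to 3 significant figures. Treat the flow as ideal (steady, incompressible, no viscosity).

ΔP ≈ 344 kPa

By continuity, v₂ = v₁·A₁/A₂ = 1.25·(108/4.60) = 29.2 m/s.
The pipe is horizontal, so Bernoulli reduces to P₁ + ½ρv₁² = P₂ + ½ρv₂².
P₁ − P₂ = ½·807·(29.2² − 1.25²) = ½·807·852 = 344000 Pa.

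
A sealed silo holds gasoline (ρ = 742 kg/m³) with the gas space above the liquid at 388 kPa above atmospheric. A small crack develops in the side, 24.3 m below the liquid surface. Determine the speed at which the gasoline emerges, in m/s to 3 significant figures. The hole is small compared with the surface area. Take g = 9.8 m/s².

v ≈ 39.0 m/s

Take point 1 at the surface (v₁ ≈ 0) and point 2 at the hole (at atmospheric pressure). Bernoulli: P₁ + ρg h = P_atm + ½ρv₂².
With P₁ − P_atm = 388000 Pa, v₂ = √(2gh + 2ΔP/ρ) = √(2·9.8·24.3 + 2·388000/742) = 39.0 m/s.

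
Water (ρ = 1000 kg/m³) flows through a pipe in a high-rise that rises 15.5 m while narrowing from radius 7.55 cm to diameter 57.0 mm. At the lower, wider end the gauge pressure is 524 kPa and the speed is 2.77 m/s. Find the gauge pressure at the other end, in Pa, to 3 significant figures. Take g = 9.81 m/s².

P₂ ≈ 187000 Pa

Mass conservation (A₁v₁ = A₂v₂) gives v₂ = 2.77 × 179/25.5 = 19.4 m/s.
Applying Bernoulli between the two ends and solving for P₂: P₂ = P₁ + ½ρ(v₁² − v₂²) − ρgΔh.
P₂ = 524000 + ½·1000·(2.77² − 19.4²) − 1000·9.81·(+15.5) = 524000 + (-185000) − (152000) = 187000 Pa.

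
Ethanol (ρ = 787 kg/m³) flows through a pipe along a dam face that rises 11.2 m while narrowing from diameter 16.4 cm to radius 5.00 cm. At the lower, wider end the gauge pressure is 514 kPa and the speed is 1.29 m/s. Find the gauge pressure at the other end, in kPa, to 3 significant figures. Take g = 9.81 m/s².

By continuity, v₂ = v₁·A₁/A₂ = 1.29·(211/78.5) = 3.47 m/s.
Applying Bernoulli between the two ends and solving for P₂: P₂ = P₁ + ½ρ(v₁² − v₂²) − ρgΔh.
P₂ = 514000 + ½·787·(1.29² − 3.47²) − 787·9.81·(+11.2) = 514000 + (-4080) − (86500) = 423000 Pa.

P₂ ≈ 423 kPa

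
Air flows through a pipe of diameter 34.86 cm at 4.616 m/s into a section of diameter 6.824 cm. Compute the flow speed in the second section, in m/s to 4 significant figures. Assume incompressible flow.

By continuity, v₂ = v₁·A₁/A₂ = 4.616·(954.4/36.57) = 120.5 m/s.

v₂ ≈ 120.5 m/s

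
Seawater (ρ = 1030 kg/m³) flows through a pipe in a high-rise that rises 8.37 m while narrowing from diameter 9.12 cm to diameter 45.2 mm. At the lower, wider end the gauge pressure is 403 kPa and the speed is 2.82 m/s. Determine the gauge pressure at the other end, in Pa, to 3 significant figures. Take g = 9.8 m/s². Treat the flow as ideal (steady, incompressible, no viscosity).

By continuity, v₂ = v₁·A₁/A₂ = 2.82·(65.3/16.0) = 11.5 m/s.
Bernoulli: P₁ + ½ρv₁² + ρg h₁ = P₂ + ½ρv₂² + ρg h₂, so P₂ = P₁ + ½ρ(v₁² − v₂²) − ρg(h₂ − h₁).
P₂ = 403000 + ½·1030·(2.82² − 11.5²) − 1030·9.8·(+8.37) = 403000 + (-63800) − (84500) = 255000 Pa.

255000 Pa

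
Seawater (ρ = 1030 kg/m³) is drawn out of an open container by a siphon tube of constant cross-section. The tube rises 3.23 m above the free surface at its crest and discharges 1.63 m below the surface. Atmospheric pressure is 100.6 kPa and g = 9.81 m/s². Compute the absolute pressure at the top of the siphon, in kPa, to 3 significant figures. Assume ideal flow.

Bernoulli surface→outlet gives ½v² = g·h_out, so v = √(2·9.81·1.63) = 5.66 m/s.
Continuity keeps v the same throughout the tube; from surface to crest, P_atm + 0 = P_top + ½ρv² + ρg·h_top.
P_top = 100600 − ½·1030·5.66² − 1030·9.81·3.23 = 51500 Pa.

P_top ≈ 51.5 kPa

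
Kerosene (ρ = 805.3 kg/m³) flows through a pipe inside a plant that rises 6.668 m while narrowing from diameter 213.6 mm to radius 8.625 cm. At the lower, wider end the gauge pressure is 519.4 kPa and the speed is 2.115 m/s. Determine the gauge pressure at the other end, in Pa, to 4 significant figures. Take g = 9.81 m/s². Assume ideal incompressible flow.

P₂ = 464300 Pa

By continuity, v₂ = v₁·A₁/A₂ = 2.115·(358.3/233.7) = 3.243 m/s.
Energy conservation along the streamline gives P₂ = P₁ − ½ρ(v₂² − v₁²) − ρg(h₂ − h₁).
P₂ = 519400 + ½·805.3·(2.115² − 3.243²) − 805.3·9.81·(+6.668) = 519400 + (-2433) − (52680) = 464300 Pa.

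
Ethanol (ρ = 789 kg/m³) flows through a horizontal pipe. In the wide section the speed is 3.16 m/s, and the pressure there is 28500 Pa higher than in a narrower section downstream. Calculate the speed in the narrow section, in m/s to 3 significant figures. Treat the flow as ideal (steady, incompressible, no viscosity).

v₂ = 9.07 m/s

Horizontal Bernoulli: P₁ + ½ρv₁² = P₂ + ½ρv₂², so v₂² = v₁² + 2(P₁ − P₂)/ρ.
v₂ = √(3.16² + 2·28500/789) = √(9.99 + 72.2) = 9.07 m/s.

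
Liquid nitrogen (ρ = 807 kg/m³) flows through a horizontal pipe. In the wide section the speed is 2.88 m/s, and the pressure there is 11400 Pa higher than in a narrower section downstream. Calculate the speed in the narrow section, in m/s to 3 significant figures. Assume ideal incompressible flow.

v₂ ≈ 6.05 m/s

Horizontal Bernoulli: P₁ + ½ρv₁² = P₂ + ½ρv₂², so v₂² = v₁² + 2(P₁ − P₂)/ρ.
v₂ = √(2.88² + 2·11400/807) = √(8.29 + 28.3) = 6.05 m/s.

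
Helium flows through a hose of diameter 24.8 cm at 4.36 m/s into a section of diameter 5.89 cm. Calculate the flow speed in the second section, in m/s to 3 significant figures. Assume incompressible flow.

Mass conservation (A₁v₁ = A₂v₂) gives v₂ = 4.36 × 483/27.2 = 77.3 m/s.

77.3 m/s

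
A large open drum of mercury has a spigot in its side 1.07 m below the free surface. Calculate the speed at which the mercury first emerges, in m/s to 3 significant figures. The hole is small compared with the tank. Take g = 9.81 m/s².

4.58 m/s

With the surface at rest and both surface and jet at atmospheric pressure, Bernoulli gives ρg h = ½ρv², so v = √(2gh) = √(2·9.81·1.07) = 4.58 m/s.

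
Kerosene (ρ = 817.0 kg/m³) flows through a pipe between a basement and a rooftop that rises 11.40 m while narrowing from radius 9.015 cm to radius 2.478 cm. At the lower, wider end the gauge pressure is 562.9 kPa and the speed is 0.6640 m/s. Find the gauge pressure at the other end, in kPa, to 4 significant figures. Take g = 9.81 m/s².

By continuity, v₂ = v₁·A₁/A₂ = 0.6640·(255.3/19.29) = 8.788 m/s.
Bernoulli: P₁ + ½ρv₁² + ρg h₁ = P₂ + ½ρv₂² + ρg h₂, so P₂ = P₁ + ½ρ(v₁² − v₂²) − ρg(h₂ − h₁).
P₂ = 562900 + ½·817.0·(0.6640² − 8.788²) − 817.0·9.81·(+11.40) = 562900 + (-31370) − (91370) = 440200 Pa.

440.2 kPa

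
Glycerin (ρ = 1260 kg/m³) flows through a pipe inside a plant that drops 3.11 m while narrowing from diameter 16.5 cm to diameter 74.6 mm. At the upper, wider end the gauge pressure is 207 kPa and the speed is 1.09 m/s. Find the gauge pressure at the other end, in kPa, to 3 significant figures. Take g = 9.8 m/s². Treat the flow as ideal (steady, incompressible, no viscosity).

228 kPa

Mass conservation (A₁v₁ = A₂v₂) gives v₂ = 1.09 × 214/43.7 = 5.33 m/s.
Bernoulli: P₁ + ½ρv₁² + ρg h₁ = P₂ + ½ρv₂² + ρg h₂, so P₂ = P₁ + ½ρ(v₁² − v₂²) − ρg(h₂ − h₁).
P₂ = 207000 + ½·1260·(1.09² − 5.33²) − 1260·9.8·(−3.11) = 207000 + (-17200) − (-38400) = 228000 Pa.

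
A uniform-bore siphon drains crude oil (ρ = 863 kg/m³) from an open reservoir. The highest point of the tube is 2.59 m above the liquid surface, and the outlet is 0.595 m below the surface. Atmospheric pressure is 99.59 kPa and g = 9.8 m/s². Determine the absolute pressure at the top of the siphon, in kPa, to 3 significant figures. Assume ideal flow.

From the surface to the outlet (both open to atmosphere, surface at rest): v = √(2g·h_out) = √(2·9.8·0.595) = 3.41 m/s.
With constant cross-section the crest speed equals v; applying Bernoulli from the surface up to the crest, P_top = P_atm − ½ρv² − ρg·h_top.
P_top = 99590 − ½·863·3.41² − 863·9.8·2.59 = 72700 Pa.

P_top ≈ 72.7 kPa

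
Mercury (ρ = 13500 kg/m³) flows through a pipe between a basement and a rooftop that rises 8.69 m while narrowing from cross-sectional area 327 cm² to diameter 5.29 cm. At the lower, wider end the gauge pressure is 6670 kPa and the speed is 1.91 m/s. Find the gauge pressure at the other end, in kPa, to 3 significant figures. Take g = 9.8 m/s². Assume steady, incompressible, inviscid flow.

Mass conservation (A₁v₁ = A₂v₂) gives v₂ = 1.91 × 327/22.0 = 28.4 m/s.
Applying Bernoulli between the two ends and solving for P₂: P₂ = P₁ + ½ρ(v₁² − v₂²) − ρgΔh.
P₂ = 6670000 + ½·13500·(1.91² − 28.4²) − 13500·9.8·(+8.69) = 6670000 + (-5430000) − (1150000) = 94100 Pa.

P₂ ≈ 94.1 kPa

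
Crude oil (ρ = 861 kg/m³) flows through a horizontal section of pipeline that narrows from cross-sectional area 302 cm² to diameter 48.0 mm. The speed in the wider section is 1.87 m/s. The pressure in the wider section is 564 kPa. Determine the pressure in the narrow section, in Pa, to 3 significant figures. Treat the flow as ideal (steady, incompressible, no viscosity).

Mass conservation (A₁v₁ = A₂v₂) gives v₂ = 1.87 × 302/18.1 = 31.2 m/s.
Bernoulli (h₁ = h₂): P₁ − P₂ = ½ρ(v₂² − v₁²).
P₂ = P₁ − ½ρ(v₂² − v₁²) = 564000 − ½·861·(31.2² − 1.87²) = 564000 − 418000 = 146000 Pa.

146000 Pa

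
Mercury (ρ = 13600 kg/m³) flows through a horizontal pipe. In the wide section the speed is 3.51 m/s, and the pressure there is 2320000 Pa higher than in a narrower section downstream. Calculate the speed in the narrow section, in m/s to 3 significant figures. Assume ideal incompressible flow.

v₂ ≈ 18.8 m/s

Horizontal Bernoulli: P₁ + ½ρv₁² = P₂ + ½ρv₂², so v₂² = v₁² + 2(P₁ − P₂)/ρ.
v₂ = √(3.51² + 2·2320000/13600) = √(12.3 + 341) = 18.8 m/s.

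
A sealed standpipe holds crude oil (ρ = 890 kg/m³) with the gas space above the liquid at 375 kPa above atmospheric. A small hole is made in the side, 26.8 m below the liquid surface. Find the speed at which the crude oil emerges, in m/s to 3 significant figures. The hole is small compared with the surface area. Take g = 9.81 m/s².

v = 37.0 m/s

Take point 1 at the surface (v₁ ≈ 0) and point 2 at the hole (at atmospheric pressure). Bernoulli: P₁ + ρg h = P_atm + ½ρv₂².
With P₁ − P_atm = 375000 Pa, v₂ = √(2gh + 2ΔP/ρ) = √(2·9.81·26.8 + 2·375000/890) = 37.0 m/s.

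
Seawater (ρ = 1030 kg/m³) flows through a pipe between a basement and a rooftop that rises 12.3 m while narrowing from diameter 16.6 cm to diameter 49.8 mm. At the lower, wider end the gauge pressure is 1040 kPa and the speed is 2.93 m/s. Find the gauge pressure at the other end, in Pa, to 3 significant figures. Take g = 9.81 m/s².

Continuity gives A₁v₁ = A₂v₂, so v₂ = (216 cm²)/(19.5 cm²) × 2.93 m/s = 32.6 m/s.
Energy conservation along the streamline gives P₂ = P₁ − ½ρ(v₂² − v₁²) − ρg(h₂ − h₁).
P₂ = 1040000 + ½·1030·(2.93² − 32.6²) − 1030·9.81·(+12.3) = 1040000 + (-541000) − (124000) = 374000 Pa.

P₂ ≈ 374000 Pa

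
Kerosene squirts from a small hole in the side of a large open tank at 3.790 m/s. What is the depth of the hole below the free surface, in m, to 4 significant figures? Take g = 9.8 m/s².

Inverting v = √(2gh) gives h = v² / 2g.
h = 3.790²/(2·9.8) = 14.36/19.60 = 0.7329 m.

h ≈ 0.7329 m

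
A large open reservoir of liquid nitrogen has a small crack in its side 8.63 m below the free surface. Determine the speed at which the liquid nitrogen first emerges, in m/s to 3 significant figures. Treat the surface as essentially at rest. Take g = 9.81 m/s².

Torricelli's result v = √(2gh) gives v = √(2·9.81·8.63) = 13.0 m/s.

v = 13.0 m/s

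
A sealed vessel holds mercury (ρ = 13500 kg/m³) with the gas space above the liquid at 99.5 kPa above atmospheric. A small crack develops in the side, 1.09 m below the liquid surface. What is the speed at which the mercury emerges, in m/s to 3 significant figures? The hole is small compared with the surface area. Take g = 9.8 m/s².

v = 6.01 m/s

Take point 1 at the surface (v₁ ≈ 0) and point 2 at the hole (at atmospheric pressure). Bernoulli: P₁ + ρg h = P_atm + ½ρv₂².
With P₁ − P_atm = 99500 Pa, v₂ = √(2gh + 2ΔP/ρ) = √(2·9.8·1.09 + 2·99500/13500) = 6.01 m/s.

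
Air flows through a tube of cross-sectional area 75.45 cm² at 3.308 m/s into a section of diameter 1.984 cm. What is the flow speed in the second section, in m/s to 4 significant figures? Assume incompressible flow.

By continuity, v₂ = v₁·A₁/A₂ = 3.308·(75.45/3.092) = 80.73 m/s.

v₂ ≈ 80.73 m/s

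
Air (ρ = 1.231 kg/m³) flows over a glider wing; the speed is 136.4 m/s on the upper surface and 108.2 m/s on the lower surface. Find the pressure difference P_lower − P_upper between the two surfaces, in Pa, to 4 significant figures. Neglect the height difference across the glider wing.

The pressure is lower where the speed is higher: ΔP = ½ρ(v_up² − v_low²).
ΔP = ½·1.231·(136.4² − 108.2²) = 4246 Pa.

4246 Pa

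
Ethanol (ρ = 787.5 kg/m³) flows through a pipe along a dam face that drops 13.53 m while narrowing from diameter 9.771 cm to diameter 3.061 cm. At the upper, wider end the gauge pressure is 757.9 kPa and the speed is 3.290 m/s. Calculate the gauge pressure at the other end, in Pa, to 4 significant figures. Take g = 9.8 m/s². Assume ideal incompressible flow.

Continuity gives A₁v₁ = A₂v₂, so v₂ = (74.98 cm²)/(7.359 cm²) × 3.290 m/s = 33.52 m/s.
Applying Bernoulli between the two ends and solving for P₂: P₂ = P₁ + ½ρ(v₁² − v₂²) − ρgΔh.
P₂ = 757900 + ½·787.5·(3.290² − 33.52²) − 787.5·9.8·(−13.53) = 757900 + (-438200) − (-104400) = 424100 Pa.

P₂ ≈ 424100 Pa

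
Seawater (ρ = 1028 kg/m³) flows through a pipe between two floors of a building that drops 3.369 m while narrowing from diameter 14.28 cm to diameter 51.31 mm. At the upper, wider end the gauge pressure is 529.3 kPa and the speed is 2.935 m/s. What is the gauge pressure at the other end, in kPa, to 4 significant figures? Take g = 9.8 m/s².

302.0 kPa

The volume flow rate is constant, so v₂ = (A₁/A₂)v₁ = (160.2/20.68)·2.935 = 22.73 m/s.
Applying Bernoulli between the two ends and solving for P₂: P₂ = P₁ + ½ρ(v₁² − v₂²) − ρgΔh.
P₂ = 529300 + ½·1028·(2.935² − 22.73²) − 1028·9.8·(−3.369) = 529300 + (-261200) − (-33940) = 302000 Pa.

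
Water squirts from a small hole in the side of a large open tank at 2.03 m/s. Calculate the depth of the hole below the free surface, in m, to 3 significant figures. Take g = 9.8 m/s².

h = 0.210 m

Torricelli: v = √(2gh), so h = v²/(2g).
h = 2.03²/(2·9.8) = 4.12/19.60 = 0.210 m.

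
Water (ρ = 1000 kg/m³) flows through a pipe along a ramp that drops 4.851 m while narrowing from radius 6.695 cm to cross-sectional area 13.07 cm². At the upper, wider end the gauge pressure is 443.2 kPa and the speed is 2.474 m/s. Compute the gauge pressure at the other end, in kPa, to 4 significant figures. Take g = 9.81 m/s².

Mass conservation (A₁v₁ = A₂v₂) gives v₂ = 2.474 × 140.8/13.07 = 26.65 m/s.
Bernoulli: P₁ + ½ρv₁² + ρg h₁ = P₂ + ½ρv₂² + ρg h₂, so P₂ = P₁ + ½ρ(v₁² − v₂²) − ρg(h₂ − h₁).
P₂ = 443200 + ½·1000·(2.474² − 26.65²) − 1000·9.81·(−4.851) = 443200 + (-352200) − (-47590) = 138600 Pa.

P₂ = 138.6 kPa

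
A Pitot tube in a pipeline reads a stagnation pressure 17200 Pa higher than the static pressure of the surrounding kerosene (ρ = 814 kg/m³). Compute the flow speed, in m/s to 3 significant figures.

The dynamic pressure equals the rise in static pressure at the stagnation point: ΔP = ½ρv².
v = √(2ΔP/ρ) = √(2·17200/814) = 6.50 m/s.

v ≈ 6.50 m/s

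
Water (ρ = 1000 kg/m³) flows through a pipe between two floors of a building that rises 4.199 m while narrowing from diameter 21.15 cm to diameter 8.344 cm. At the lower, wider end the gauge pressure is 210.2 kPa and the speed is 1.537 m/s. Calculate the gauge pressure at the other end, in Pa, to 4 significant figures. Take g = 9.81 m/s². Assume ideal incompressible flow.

Mass conservation (A₁v₁ = A₂v₂) gives v₂ = 1.537 × 351.3/54.68 = 9.875 m/s.
Bernoulli: P₁ + ½ρv₁² + ρg h₁ = P₂ + ½ρv₂² + ρg h₂, so P₂ = P₁ + ½ρ(v₁² − v₂²) − ρg(h₂ − h₁).
P₂ = 210200 + ½·1000·(1.537² − 9.875²) − 1000·9.81·(+4.199) = 210200 + (-47580) − (41190) = 121400 Pa.

P₂ = 121400 Pa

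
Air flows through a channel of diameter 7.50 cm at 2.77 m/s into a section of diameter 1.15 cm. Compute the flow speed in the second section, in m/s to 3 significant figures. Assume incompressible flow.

v₂ ≈ 118 m/s

Mass conservation (A₁v₁ = A₂v₂) gives v₂ = 2.77 × 44.2/1.04 = 118 m/s.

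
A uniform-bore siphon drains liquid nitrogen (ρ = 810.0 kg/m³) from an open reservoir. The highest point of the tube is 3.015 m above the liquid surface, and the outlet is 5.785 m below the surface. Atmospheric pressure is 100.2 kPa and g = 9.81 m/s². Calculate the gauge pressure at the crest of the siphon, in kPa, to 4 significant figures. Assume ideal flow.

P_gauge ≈ -69.93 kPa

Bernoulli surface→outlet gives ½v² = g·h_out, so v = √(2·9.81·5.785) = 10.65 m/s.
The bore is uniform, so the speed at the crest is the same v. Bernoulli surface→crest: P_atm = P_top + ½ρv² + ρg·h_top.
P_top = 100200 − ½·810.0·10.65² − 810.0·9.81·3.015 = 30270 Pa. So P_gauge = P_top − P_atm = -69930 Pa.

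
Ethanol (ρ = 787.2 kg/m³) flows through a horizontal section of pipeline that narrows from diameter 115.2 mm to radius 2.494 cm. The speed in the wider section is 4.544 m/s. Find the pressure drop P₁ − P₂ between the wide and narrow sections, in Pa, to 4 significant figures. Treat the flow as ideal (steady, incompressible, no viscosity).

223100 Pa

Continuity gives A₁v₁ = A₂v₂, so v₂ = (104.2 cm²)/(19.54 cm²) × 4.544 m/s = 24.24 m/s.
The pipe is horizontal, so Bernoulli reduces to P₁ + ½ρv₁² = P₂ + ½ρv₂².
P₁ − P₂ = ½·787.2·(24.24² − 4.544²) = ½·787.2·566.8 = 223100 Pa.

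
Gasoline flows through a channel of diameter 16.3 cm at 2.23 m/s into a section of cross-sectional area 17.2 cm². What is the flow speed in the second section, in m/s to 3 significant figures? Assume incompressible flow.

By continuity, v₂ = v₁·A₁/A₂ = 2.23·(209/17.2) = 27.1 m/s.

v₂ ≈ 27.1 m/s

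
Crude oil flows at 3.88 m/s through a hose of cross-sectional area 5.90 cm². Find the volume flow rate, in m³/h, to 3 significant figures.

Q = A·v = 0.000590 m² × 3.88 m/s = 0.00229 m³/s.
Converting: 0.00229 m³/s × 3600 = 8.24 m³/h.

Q ≈ 8.24 m³/h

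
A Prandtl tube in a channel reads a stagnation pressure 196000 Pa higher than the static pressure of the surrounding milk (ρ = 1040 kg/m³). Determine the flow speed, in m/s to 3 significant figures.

v = 19.4 m/s

Bernoulli between the free stream and the stagnation point: ½ρv² = P_stag − P_static.
v = √(2ΔP/ρ) = √(2·196000/1040) = 19.4 m/s.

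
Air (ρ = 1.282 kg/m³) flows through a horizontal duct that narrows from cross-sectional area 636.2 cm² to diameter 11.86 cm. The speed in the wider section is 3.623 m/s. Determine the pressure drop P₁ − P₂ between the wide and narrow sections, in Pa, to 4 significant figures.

By continuity, v₂ = v₁·A₁/A₂ = 3.623·(636.2/110.5) = 20.86 m/s.
The pipe is horizontal, so Bernoulli reduces to P₁ + ½ρv₁² = P₂ + ½ρv₂².
P₁ − P₂ = ½·1.282·(20.86² − 3.623²) = ½·1.282·422.2 = 270.6 Pa.

270.6 Pa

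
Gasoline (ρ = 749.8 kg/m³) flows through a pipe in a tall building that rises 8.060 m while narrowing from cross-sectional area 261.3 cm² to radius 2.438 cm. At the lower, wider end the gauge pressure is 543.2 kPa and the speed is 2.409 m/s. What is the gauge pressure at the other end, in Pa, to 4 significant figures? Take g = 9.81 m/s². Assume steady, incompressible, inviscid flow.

P₂ = 60070 Pa

By continuity, v₂ = v₁·A₁/A₂ = 2.409·(261.3/18.67) = 33.71 m/s.
Energy conservation along the streamline gives P₂ = P₁ − ½ρ(v₂² − v₁²) − ρg(h₂ − h₁).
P₂ = 543200 + ½·749.8·(2.409² − 33.71²) − 749.8·9.81·(+8.060) = 543200 + (-423800) − (59290) = 60070 Pa.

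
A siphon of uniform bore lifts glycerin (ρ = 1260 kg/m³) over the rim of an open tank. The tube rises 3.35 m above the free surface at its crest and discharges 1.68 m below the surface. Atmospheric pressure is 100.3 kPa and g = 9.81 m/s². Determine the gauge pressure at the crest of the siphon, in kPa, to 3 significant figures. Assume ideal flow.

P_gauge = -62.2 kPa

The outlet speed comes from Torricelli: v = √(2g·1.68) = 5.74 m/s.
Continuity keeps v the same throughout the tube; from surface to crest, P_atm + 0 = P_top + ½ρv² + ρg·h_top.
P_top = 100300 − ½·1260·5.74² − 1260·9.81·3.35 = 38100 Pa. So P_gauge = P_top − P_atm = -62200 Pa.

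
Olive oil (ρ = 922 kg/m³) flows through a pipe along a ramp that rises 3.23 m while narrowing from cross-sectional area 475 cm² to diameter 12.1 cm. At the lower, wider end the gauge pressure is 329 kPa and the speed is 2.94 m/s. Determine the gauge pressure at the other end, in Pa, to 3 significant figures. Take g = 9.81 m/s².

Mass conservation (A₁v₁ = A₂v₂) gives v₂ = 2.94 × 475/115 = 12.1 m/s.
Applying Bernoulli between the two ends and solving for P₂: P₂ = P₁ + ½ρ(v₁² − v₂²) − ρgΔh.
P₂ = 329000 + ½·922·(2.94² − 12.1²) − 922·9.81·(+3.23) = 329000 + (-64000) − (29200) = 236000 Pa.

P₂ = 236000 Pa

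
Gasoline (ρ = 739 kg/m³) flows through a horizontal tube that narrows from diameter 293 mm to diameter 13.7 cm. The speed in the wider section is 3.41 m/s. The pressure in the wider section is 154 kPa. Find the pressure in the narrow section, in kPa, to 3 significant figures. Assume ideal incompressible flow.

Mass conservation (A₁v₁ = A₂v₂) gives v₂ = 3.41 × 674/147 = 15.6 m/s.
The pipe is horizontal, so Bernoulli reduces to P₁ + ½ρv₁² = P₂ + ½ρv₂².
P₂ = P₁ − ½ρ(v₂² − v₁²) = 154000 − ½·739·(15.6² − 3.41²) = 154000 − 85600 = 68400 Pa.

68.4 kPa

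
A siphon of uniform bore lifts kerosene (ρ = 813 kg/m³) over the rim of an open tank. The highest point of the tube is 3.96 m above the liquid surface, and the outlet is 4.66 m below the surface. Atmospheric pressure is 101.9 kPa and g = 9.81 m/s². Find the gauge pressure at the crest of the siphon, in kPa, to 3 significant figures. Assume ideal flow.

The outlet speed comes from Torricelli: v = √(2g·4.66) = 9.56 m/s.
With constant cross-section the crest speed equals v; applying Bernoulli from the surface up to the crest, P_top = P_atm − ½ρv² − ρg·h_top.
P_top = 101900 − ½·813·9.56² − 813·9.81·3.96 = 33200 Pa. So P_gauge = P_top − P_atm = -68700 Pa.

P_gauge ≈ -68.7 kPa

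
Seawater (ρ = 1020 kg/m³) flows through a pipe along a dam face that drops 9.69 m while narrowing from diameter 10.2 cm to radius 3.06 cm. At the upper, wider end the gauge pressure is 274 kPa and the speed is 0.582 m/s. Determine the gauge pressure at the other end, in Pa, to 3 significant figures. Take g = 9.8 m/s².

370000 Pa

The volume flow rate is constant, so v₂ = (A₁/A₂)v₁ = (81.7/29.4)·0.582 = 1.62 m/s.
Applying Bernoulli between the two ends and solving for P₂: P₂ = P₁ + ½ρ(v₁² − v₂²) − ρgΔh.
P₂ = 274000 + ½·1020·(0.582² − 1.62²) − 1020·9.8·(−9.69) = 274000 + (-1160) − (-96900) = 370000 Pa.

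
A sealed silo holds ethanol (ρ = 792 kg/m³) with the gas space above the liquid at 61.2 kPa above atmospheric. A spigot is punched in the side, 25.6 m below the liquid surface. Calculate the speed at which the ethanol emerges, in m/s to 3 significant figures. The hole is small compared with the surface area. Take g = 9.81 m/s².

Take point 1 at the surface (v₁ ≈ 0) and point 2 at the hole (at atmospheric pressure). Bernoulli: P₁ + ρg h = P_atm + ½ρv₂².
With P₁ − P_atm = 61200 Pa, v₂ = √(2gh + 2ΔP/ρ) = √(2·9.81·25.6 + 2·61200/792) = 25.6 m/s.

25.6 m/s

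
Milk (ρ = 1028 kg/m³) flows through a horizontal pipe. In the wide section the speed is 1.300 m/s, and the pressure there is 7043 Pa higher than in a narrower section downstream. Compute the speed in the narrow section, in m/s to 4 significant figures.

Horizontal Bernoulli: P₁ + ½ρv₁² = P₂ + ½ρv₂², so v₂² = v₁² + 2(P₁ − P₂)/ρ.
v₂ = √(1.300² + 2·7043/1028) = √(1.690 + 13.70) = 3.923 m/s.

v₂ = 3.923 m/s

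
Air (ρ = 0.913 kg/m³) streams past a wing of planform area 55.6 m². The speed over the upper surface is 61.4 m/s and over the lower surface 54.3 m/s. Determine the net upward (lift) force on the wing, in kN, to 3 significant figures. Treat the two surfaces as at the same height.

F ≈ 20.9 kN

With equal heights on the two surfaces, Bernoulli gives P_lower − P_upper = ½ρ(v_upper² − v_lower²).
ΔP = ½·0.913·(61.4² − 54.3²) = 375 Pa.
Lift = ΔP · A = 375 × 55.6 = 20900 N.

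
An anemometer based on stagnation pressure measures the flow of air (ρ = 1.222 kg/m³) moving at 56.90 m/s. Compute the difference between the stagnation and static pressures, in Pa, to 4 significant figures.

At the stagnation point the flow is brought to rest, so Bernoulli gives P_stag − P_static = ½ρv².
ΔP = ½·1.222·56.90² = 1978 Pa.

ΔP ≈ 1978 Pa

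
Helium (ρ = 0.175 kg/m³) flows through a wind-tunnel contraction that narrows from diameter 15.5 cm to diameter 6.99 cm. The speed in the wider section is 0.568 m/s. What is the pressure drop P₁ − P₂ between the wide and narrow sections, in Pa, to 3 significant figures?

Continuity gives A₁v₁ = A₂v₂, so v₂ = (189 cm²)/(38.4 cm²) × 0.568 m/s = 2.79 m/s.
The pipe is horizontal, so Bernoulli reduces to P₁ + ½ρv₁² = P₂ + ½ρv₂².
P₁ − P₂ = ½·0.175·(2.79² − 0.568²) = ½·0.175·7.48 = 0.654 Pa.

ΔP ≈ 0.654 Pa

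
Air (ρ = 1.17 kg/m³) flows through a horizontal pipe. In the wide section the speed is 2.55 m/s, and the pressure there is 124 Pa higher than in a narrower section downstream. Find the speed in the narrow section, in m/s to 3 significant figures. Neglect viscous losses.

Along the level pipe P + ½ρv² is conserved, hence v₂² = v₁² + 2(P₁ − P₂)/ρ.
v₂ = √(2.55² + 2·124/1.17) = √(6.50 + 212) = 14.8 m/s.

14.8 m/s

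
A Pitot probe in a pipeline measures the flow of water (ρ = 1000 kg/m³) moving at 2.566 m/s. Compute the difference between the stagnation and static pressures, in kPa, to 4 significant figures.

Bernoulli between the free stream and the stagnation point: ½ρv² = P_stag − P_static.
ΔP = ½·1000·2.566² = 3292 Pa.

ΔP ≈ 3.292 kPa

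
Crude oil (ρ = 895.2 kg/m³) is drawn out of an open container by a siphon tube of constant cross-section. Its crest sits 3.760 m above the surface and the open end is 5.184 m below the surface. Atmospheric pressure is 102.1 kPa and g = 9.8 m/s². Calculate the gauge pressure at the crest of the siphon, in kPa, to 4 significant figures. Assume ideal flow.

The outlet speed comes from Torricelli: v = √(2g·5.184) = 10.08 m/s.
The bore is uniform, so the speed at the crest is the same v. Bernoulli surface→crest: P_atm = P_top + ½ρv² + ρg·h_top.
P_top = 102100 − ½·895.2·10.08² − 895.2·9.8·3.760 = 23630 Pa. So P_gauge = P_top − P_atm = -78470 Pa.

P_gauge ≈ -78.47 kPa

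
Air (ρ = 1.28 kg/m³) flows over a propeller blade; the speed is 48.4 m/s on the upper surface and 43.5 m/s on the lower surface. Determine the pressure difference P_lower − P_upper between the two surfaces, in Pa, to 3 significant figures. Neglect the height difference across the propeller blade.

With negligible Δh, P + ½ρv² is constant, so P_low − P_up = ½ρ(v_up² − v_low²).
ΔP = ½·1.28·(48.4² − 43.5²) = 288 Pa.

ΔP ≈ 288 Pa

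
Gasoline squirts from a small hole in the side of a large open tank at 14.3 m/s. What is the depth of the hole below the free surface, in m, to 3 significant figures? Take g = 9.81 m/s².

Inverting v = √(2gh) gives h = v² / 2g.
h = 14.3²/(2·9.81) = 204/19.62 = 10.4 m.

h = 10.4 m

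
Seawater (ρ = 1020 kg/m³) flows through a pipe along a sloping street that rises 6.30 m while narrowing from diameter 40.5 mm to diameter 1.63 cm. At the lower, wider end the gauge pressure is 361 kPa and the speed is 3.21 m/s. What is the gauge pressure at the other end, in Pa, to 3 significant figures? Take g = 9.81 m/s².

Continuity gives A₁v₁ = A₂v₂, so v₂ = (12.9 cm²)/(2.09 cm²) × 3.21 m/s = 19.8 m/s.
Energy conservation along the streamline gives P₂ = P₁ − ½ρ(v₂² − v₁²) − ρg(h₂ − h₁).
P₂ = 361000 + ½·1020·(3.21² − 19.8²) − 1020·9.81·(+6.30) = 361000 + (-195000) − (63000) = 103000 Pa.

P₂ = 103000 Pa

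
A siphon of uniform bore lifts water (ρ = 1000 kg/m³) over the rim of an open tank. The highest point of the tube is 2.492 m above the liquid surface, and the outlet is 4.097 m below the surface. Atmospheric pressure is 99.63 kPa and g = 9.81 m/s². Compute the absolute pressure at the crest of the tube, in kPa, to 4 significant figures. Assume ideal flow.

Bernoulli surface→outlet gives ½v² = g·h_out, so v = √(2·9.81·4.097) = 8.966 m/s.
With constant cross-section the crest speed equals v; applying Bernoulli from the surface up to the crest, P_top = P_atm − ½ρv² − ρg·h_top.
P_top = 99630 − ½·1000·8.966² − 1000·9.81·2.492 = 34990 Pa.

34.99 kPa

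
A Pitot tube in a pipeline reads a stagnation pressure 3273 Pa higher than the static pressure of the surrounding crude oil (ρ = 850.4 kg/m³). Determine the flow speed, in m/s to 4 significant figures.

v = 2.774 m/s

Bernoulli between the free stream and the stagnation point: ½ρv² = P_stag − P_static.
v = √(2ΔP/ρ) = √(2·3273/850.4) = 2.774 m/s.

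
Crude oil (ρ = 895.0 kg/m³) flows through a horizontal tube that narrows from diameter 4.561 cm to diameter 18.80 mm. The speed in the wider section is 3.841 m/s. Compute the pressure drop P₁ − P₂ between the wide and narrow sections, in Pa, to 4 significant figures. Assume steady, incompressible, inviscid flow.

Continuity gives A₁v₁ = A₂v₂, so v₂ = (16.34 cm²)/(2.776 cm²) × 3.841 m/s = 22.61 m/s.
Bernoulli (h₁ = h₂): P₁ − P₂ = ½ρ(v₂² − v₁²).
P₁ − P₂ = ½·895.0·(22.61² − 3.841²) = ½·895.0·496.3 = 222100 Pa.

ΔP = 222100 Pa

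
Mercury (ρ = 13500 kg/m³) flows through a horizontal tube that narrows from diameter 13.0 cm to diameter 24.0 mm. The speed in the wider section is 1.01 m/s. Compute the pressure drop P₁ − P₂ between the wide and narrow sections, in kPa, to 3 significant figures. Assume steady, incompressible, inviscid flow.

ΔP = 5920 kPa

The volume flow rate is constant, so v₂ = (A₁/A₂)v₁ = (133/4.52)·1.01 = 29.6 m/s.
Bernoulli (h₁ = h₂): P₁ − P₂ = ½ρ(v₂² − v₁²).
P₁ − P₂ = ½·13500·(29.6² − 1.01²) = ½·13500·877 = 5920000 Pa.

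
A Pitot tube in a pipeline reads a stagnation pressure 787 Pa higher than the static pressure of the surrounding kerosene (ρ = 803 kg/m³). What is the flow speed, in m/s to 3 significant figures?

1.40 m/s

The dynamic pressure equals the rise in static pressure at the stagnation point: ΔP = ½ρv².
v = √(2ΔP/ρ) = √(2·787/803) = 1.40 m/s.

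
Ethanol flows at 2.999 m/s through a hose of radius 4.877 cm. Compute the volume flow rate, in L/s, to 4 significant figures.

Q = A·v = 0.007472 m² × 2.999 m/s = 0.02241 m³/s.
Converting: 0.02241 m³/s × 1000 = 22.41 L/s.

22.41 L/s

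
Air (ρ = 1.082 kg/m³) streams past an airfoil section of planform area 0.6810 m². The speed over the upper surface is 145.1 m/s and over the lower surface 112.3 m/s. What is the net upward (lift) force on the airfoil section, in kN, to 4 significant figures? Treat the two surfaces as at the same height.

F ≈ 3.110 kN

With equal heights on the two surfaces, Bernoulli gives P_lower − P_upper = ½ρ(v_upper² − v_lower²).
ΔP = ½·1.082·(145.1² − 112.3²) = 4568 Pa.
Lift = ΔP · A = 4568 × 0.6810 = 3110 N.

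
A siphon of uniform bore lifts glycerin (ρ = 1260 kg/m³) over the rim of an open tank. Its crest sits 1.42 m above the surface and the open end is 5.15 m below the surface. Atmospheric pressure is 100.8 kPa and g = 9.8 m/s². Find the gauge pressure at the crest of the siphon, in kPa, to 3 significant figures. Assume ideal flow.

Bernoulli surface→outlet gives ½v² = g·h_out, so v = √(2·9.8·5.15) = 10.0 m/s.
The bore is uniform, so the speed at the crest is the same v. Bernoulli surface→crest: P_atm = P_top + ½ρv² + ρg·h_top.
P_top = 100800 − ½·1260·10.0² − 1260·9.8·1.42 = 19700 Pa. So P_gauge = P_top − P_atm = -81100 Pa.

P_gauge = -81.1 kPa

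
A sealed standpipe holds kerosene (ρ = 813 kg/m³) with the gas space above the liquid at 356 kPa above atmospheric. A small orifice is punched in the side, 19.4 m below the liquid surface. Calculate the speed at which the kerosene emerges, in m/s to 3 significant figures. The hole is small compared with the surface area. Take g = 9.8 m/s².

Take point 1 at the surface (v₁ ≈ 0) and point 2 at the hole (at atmospheric pressure). Bernoulli: P₁ + ρg h = P_atm + ½ρv₂².
With P₁ − P_atm = 356000 Pa, v₂ = √(2gh + 2ΔP/ρ) = √(2·9.8·19.4 + 2·356000/813) = 35.4 m/s.

35.4 m/s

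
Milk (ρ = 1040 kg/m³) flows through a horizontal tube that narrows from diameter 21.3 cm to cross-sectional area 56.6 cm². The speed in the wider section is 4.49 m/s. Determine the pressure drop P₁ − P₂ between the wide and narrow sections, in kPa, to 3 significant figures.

ΔP ≈ 405 kPa

The volume flow rate is constant, so v₂ = (A₁/A₂)v₁ = (356/56.6)·4.49 = 28.3 m/s.
With no height change, Bernoulli's equation is P₁ + ½ρv₁² = P₂ + ½ρv₂².
P₁ − P₂ = ½·1040·(28.3² − 4.49²) = ½·1040·779 = 405000 Pa.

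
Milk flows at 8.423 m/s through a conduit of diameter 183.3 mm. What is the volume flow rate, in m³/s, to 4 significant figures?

Q = A·v = 0.02639 m² × 8.423 m/s = 0.2223 m³/s.

0.2223 m³/s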